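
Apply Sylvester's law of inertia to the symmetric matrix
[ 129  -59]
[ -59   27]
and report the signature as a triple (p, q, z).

step 0: pivot 129 → sign +
step 1: pivot 2/129 → sign +
signature = (2, 0, 0)

Answer: (2, 0, 0)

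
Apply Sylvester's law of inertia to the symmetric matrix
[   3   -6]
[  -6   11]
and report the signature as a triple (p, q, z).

Answer: (1, 1, 0)

Derivation:
step 0: pivot 3 → sign +
step 1: pivot -1 → sign −
signature = (1, 1, 0)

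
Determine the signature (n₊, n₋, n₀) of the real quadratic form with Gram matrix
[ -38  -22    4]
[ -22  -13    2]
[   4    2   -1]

Answer: (0, 3, 0)

Derivation:
step 0: pivot -38 → sign −
step 1: pivot -5/19 → sign −
step 2: pivot -1/5 → sign −
signature = (0, 3, 0)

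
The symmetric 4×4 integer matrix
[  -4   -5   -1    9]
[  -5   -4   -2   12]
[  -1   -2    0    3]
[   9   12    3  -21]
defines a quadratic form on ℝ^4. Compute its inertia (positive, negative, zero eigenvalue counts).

Answer: (2, 2, 0)

Derivation:
step 0: pivot -4 → sign −
step 1: pivot 9/4 → sign +
step 2: pivot -1 → sign −
step 3: pivot 1 → sign +
signature = (2, 2, 0)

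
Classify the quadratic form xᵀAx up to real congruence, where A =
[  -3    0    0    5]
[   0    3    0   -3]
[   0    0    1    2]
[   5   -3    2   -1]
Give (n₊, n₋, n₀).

Answer: (3, 1, 0)

Derivation:
step 0: pivot -3 → sign −
step 1: pivot 3 → sign +
step 2: pivot 1 → sign +
step 3: pivot 1/3 → sign +
signature = (3, 1, 0)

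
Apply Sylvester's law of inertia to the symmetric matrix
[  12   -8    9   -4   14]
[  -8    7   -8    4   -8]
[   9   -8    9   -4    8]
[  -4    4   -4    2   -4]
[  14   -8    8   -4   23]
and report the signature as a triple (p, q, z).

Answer: (4, 1, 0)

Derivation:
step 0: pivot 12 → sign +
step 1: pivot 5/3 → sign +
step 2: pivot -3/20 → sign −
step 3: pivot 2 → sign +
step 4: pivot 3 → sign +
signature = (4, 1, 0)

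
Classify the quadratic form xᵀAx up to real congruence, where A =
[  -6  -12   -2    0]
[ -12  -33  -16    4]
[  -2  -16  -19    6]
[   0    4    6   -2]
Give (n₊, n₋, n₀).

Answer: (0, 4, 0)

Derivation:
step 0: pivot -6 → sign −
step 1: pivot -9 → sign −
step 2: pivot -7/3 → sign −
step 3: pivot -2/63 → sign −
signature = (0, 4, 0)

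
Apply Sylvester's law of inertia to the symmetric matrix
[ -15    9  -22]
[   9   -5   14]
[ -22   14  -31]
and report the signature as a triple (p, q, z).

step 0: pivot -15 → sign −
step 1: pivot 2/5 → sign +
step 2: pivot -1/3 → sign −
signature = (1, 2, 0)

Answer: (1, 2, 0)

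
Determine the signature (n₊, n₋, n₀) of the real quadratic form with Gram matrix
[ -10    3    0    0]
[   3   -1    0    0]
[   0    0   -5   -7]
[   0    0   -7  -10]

step 0: pivot -10 → sign −
step 1: pivot -1/10 → sign −
step 2: pivot -5 → sign −
step 3: pivot -1/5 → sign −
signature = (0, 4, 0)

Answer: (0, 4, 0)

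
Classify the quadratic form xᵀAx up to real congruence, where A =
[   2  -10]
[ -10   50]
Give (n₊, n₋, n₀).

step 0: pivot 2 → sign +
step 1: row/col 1 already zero → sign 0
signature = (1, 0, 1)

Answer: (1, 0, 1)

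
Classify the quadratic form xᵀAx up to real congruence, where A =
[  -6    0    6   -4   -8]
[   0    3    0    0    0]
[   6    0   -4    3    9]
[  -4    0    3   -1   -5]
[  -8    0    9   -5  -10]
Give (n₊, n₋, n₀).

Answer: (3, 2, 0)

Derivation:
step 0: pivot -6 → sign −
step 1: pivot 3 → sign +
step 2: pivot 2 → sign +
step 3: pivot 7/6 → sign +
step 4: pivot -3/7 → sign −
signature = (3, 2, 0)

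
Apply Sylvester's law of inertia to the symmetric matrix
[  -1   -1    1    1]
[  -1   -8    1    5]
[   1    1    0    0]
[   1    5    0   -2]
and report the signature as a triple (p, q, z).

step 0: pivot -1 → sign −
step 1: pivot -7 → sign −
step 2: pivot 1 → sign +
step 3: pivot 2/7 → sign +
signature = (2, 2, 0)

Answer: (2, 2, 0)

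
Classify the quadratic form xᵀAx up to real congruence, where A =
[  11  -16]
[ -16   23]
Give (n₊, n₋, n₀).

Answer: (1, 1, 0)

Derivation:
step 0: pivot 11 → sign +
step 1: pivot -3/11 → sign −
signature = (1, 1, 0)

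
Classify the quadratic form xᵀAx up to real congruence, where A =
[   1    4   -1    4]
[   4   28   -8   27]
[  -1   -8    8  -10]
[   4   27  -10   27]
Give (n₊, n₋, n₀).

step 0: pivot 1 → sign +
step 1: pivot 12 → sign +
step 2: pivot 17/3 → sign +
step 3: pivot -3/68 → sign −
signature = (3, 1, 0)

Answer: (3, 1, 0)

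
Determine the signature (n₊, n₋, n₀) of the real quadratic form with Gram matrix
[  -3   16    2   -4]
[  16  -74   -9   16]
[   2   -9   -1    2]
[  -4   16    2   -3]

step 0: pivot -3 → sign −
step 1: pivot 34/3 → sign +
step 2: pivot 3/34 → sign +
step 3: pivot -1/3 → sign −
signature = (2, 2, 0)

Answer: (2, 2, 0)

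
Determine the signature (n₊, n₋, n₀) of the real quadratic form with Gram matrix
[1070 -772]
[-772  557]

Answer: (2, 0, 0)

Derivation:
step 0: pivot 1070 → sign +
step 1: pivot 3/535 → sign +
signature = (2, 0, 0)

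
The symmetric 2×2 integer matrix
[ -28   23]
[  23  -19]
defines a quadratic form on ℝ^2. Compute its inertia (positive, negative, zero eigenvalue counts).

Answer: (0, 2, 0)

Derivation:
step 0: pivot -28 → sign −
step 1: pivot -3/28 → sign −
signature = (0, 2, 0)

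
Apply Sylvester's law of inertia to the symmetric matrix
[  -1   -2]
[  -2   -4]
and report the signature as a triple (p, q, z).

step 0: pivot -1 → sign −
step 1: row/col 1 already zero → sign 0
signature = (0, 1, 1)

Answer: (0, 1, 1)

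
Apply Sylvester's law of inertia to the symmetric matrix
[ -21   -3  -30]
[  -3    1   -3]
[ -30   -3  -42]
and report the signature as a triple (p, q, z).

step 0: pivot -21 → sign −
step 1: pivot 10/7 → sign +
step 2: pivot -3/10 → sign −
signature = (1, 2, 0)

Answer: (1, 2, 0)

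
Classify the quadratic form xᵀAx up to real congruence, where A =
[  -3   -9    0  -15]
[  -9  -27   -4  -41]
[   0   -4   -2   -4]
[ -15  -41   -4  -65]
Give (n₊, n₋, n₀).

step 0: pivot -3 → sign −
step 1: pivot -2 → sign −
step 2: pivot 8 → sign +
step 3: row/col 3 already zero → sign 0
signature = (1, 2, 1)

Answer: (1, 2, 1)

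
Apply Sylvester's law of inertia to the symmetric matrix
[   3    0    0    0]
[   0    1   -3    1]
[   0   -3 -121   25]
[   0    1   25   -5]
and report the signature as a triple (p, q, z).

step 0: pivot 3 → sign +
step 1: pivot 1 → sign +
step 2: pivot -130 → sign −
step 3: pivot 2/65 → sign +
signature = (3, 1, 0)

Answer: (3, 1, 0)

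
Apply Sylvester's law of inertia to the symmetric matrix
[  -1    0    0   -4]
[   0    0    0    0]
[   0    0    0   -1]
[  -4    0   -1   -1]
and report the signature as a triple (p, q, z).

step 0: pivot -1 → sign −
step 1: pivot 15 → sign +
step 2: pivot -1/15 → sign −
step 3: row/col 3 already zero → sign 0
signature = (1, 2, 1)

Answer: (1, 2, 1)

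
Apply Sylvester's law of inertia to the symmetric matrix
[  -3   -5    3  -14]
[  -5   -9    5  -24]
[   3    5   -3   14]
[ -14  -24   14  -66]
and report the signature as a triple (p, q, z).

step 0: pivot -3 → sign −
step 1: pivot -2/3 → sign −
step 2: row/col 2 already zero → sign 0
step 3: row/col 3 already zero → sign 0
signature = (0, 2, 2)

Answer: (0, 2, 2)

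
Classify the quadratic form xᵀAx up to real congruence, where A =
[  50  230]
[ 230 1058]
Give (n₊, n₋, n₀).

step 0: pivot 50 → sign +
step 1: row/col 1 already zero → sign 0
signature = (1, 0, 1)

Answer: (1, 0, 1)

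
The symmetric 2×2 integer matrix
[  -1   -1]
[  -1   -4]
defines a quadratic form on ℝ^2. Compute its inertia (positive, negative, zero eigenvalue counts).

Answer: (0, 2, 0)

Derivation:
step 0: pivot -1 → sign −
step 1: pivot -3 → sign −
signature = (0, 2, 0)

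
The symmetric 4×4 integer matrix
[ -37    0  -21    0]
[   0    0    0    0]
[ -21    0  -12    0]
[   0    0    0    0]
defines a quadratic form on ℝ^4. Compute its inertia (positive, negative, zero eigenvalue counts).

Answer: (0, 2, 2)

Derivation:
step 0: pivot -37 → sign −
step 1: pivot -3/37 → sign −
step 2: row/col 2 already zero → sign 0
step 3: row/col 3 already zero → sign 0
signature = (0, 2, 2)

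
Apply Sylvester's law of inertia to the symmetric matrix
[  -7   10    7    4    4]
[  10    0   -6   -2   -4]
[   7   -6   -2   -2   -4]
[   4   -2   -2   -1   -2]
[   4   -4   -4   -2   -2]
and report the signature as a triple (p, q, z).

step 0: pivot -7 → sign −
step 1: pivot 100/7 → sign +
step 2: pivot 97/25 → sign +
step 3: pivot 8/97 → sign +
step 4: row/col 4 already zero → sign 0
signature = (3, 1, 1)

Answer: (3, 1, 1)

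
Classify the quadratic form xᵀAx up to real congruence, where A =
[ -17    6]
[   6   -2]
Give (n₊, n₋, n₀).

step 0: pivot -17 → sign −
step 1: pivot 2/17 → sign +
signature = (1, 1, 0)

Answer: (1, 1, 0)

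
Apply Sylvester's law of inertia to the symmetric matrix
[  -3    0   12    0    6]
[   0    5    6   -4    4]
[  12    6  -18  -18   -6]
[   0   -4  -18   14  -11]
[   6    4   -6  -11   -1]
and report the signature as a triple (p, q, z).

Answer: (4, 1, 0)

Derivation:
step 0: pivot -3 → sign −
step 1: pivot 5 → sign +
step 2: pivot 114/5 → sign +
step 3: pivot 60/19 → sign +
step 4: pivot 3/20 → sign +
signature = (4, 1, 0)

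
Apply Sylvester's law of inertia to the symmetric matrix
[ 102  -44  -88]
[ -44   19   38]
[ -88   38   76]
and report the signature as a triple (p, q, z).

Answer: (2, 0, 1)

Derivation:
step 0: pivot 102 → sign +
step 1: pivot 1/51 → sign +
step 2: row/col 2 already zero → sign 0
signature = (2, 0, 1)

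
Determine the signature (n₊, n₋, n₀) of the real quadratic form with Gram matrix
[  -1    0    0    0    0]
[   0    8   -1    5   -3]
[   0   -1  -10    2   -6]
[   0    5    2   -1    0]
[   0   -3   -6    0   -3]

Answer: (1, 4, 0)

Derivation:
step 0: pivot -1 → sign −
step 1: pivot 8 → sign +
step 2: pivot -81/8 → sign −
step 3: pivot -31/9 → sign −
step 4: pivot -3/31 → sign −
signature = (1, 4, 0)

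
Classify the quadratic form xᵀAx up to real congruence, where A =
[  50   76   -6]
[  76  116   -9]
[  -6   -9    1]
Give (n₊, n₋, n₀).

step 0: pivot 50 → sign +
step 1: pivot 12/25 → sign +
step 2: pivot 1/4 → sign +
signature = (3, 0, 0)

Answer: (3, 0, 0)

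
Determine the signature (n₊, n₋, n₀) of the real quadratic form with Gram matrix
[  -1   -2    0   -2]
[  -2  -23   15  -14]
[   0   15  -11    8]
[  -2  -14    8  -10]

Answer: (1, 3, 0)

Derivation:
step 0: pivot -1 → sign −
step 1: pivot -19 → sign −
step 2: pivot 16/19 → sign +
step 3: pivot -3/4 → sign −
signature = (1, 3, 0)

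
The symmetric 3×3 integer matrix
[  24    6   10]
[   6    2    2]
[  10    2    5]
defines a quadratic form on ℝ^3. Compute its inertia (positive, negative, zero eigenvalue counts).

Answer: (3, 0, 0)

Derivation:
step 0: pivot 24 → sign +
step 1: pivot 1/2 → sign +
step 2: pivot 1/3 → sign +
signature = (3, 0, 0)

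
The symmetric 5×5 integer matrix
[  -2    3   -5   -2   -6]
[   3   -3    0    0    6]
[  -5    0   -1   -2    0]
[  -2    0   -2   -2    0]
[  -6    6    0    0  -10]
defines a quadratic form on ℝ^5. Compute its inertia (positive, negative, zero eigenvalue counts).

step 0: pivot -2 → sign −
step 1: pivot 3/2 → sign +
step 2: pivot -26 → sign −
step 3: pivot -6/13 → sign −
step 4: pivot 2 → sign +
signature = (2, 3, 0)

Answer: (2, 3, 0)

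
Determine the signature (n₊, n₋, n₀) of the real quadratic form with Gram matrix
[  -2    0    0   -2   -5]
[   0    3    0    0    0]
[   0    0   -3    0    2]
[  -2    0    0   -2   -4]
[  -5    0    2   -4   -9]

step 0: pivot -2 → sign −
step 1: pivot 3 → sign +
step 2: pivot -3 → sign −
step 3: pivot 29/6 → sign +
step 4: pivot -6/29 → sign −
signature = (2, 3, 0)

Answer: (2, 3, 0)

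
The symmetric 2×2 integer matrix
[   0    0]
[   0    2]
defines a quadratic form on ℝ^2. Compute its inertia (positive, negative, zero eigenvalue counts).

Answer: (1, 0, 1)

Derivation:
step 0: pivot 2 → sign +
step 1: row/col 1 already zero → sign 0
signature = (1, 0, 1)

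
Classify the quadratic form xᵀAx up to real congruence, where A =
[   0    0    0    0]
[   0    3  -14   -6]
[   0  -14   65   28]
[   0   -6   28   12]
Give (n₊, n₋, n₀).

Answer: (1, 1, 2)

Derivation:
step 0: pivot 3 → sign +
step 1: pivot -1/3 → sign −
step 2: row/col 2 already zero → sign 0
step 3: row/col 3 already zero → sign 0
signature = (1, 1, 2)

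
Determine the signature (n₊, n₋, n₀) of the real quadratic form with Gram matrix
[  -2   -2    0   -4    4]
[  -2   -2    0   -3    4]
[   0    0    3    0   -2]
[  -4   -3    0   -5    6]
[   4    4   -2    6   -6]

step 0: pivot -2 → sign −
step 1: pivot 3 → sign +
step 2: pivot 3 → sign +
step 3: pivot -1/3 → sign −
step 4: pivot 2/3 → sign +
signature = (3, 2, 0)

Answer: (3, 2, 0)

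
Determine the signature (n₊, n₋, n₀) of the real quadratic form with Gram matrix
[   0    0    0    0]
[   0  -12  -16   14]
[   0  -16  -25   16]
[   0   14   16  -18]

Answer: (1, 2, 1)

Derivation:
step 0: pivot -12 → sign −
step 1: pivot -11/3 → sign −
step 2: pivot 3/11 → sign +
step 3: row/col 3 already zero → sign 0
signature = (1, 2, 1)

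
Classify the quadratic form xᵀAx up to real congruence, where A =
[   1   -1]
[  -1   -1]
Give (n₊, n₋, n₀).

step 0: pivot 1 → sign +
step 1: pivot -2 → sign −
signature = (1, 1, 0)

Answer: (1, 1, 0)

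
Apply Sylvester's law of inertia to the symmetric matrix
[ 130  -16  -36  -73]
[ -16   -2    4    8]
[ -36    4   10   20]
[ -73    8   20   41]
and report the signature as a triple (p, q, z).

Answer: (3, 1, 0)

Derivation:
step 0: pivot 130 → sign +
step 1: pivot -258/65 → sign −
step 2: pivot 10/129 → sign +
step 3: pivot 1/10 → sign +
signature = (3, 1, 0)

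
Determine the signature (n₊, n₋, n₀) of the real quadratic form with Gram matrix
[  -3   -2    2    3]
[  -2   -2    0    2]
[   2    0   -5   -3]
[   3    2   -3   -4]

step 0: pivot -3 → sign −
step 1: pivot -2/3 → sign −
step 2: pivot -1 → sign −
step 3: row/col 3 already zero → sign 0
signature = (0, 3, 1)

Answer: (0, 3, 1)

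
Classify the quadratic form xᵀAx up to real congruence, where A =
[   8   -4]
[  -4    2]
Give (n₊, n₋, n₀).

step 0: pivot 8 → sign +
step 1: row/col 1 already zero → sign 0
signature = (1, 0, 1)

Answer: (1, 0, 1)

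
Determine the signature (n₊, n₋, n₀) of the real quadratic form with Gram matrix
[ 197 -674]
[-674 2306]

step 0: pivot 197 → sign +
step 1: pivot 6/197 → sign +
signature = (2, 0, 0)

Answer: (2, 0, 0)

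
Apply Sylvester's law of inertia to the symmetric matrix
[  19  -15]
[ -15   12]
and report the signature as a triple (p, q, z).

Answer: (2, 0, 0)

Derivation:
step 0: pivot 19 → sign +
step 1: pivot 3/19 → sign +
signature = (2, 0, 0)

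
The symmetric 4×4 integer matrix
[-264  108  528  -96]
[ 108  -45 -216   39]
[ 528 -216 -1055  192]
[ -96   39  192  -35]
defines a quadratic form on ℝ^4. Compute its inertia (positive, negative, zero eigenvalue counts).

Answer: (1, 2, 1)

Derivation:
step 0: pivot -264 → sign −
step 1: pivot -9/11 → sign −
step 2: pivot 1 → sign +
step 3: row/col 3 already zero → sign 0
signature = (1, 2, 1)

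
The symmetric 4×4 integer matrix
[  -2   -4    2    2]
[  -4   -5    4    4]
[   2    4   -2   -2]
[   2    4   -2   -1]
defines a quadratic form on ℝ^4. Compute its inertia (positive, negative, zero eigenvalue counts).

step 0: pivot -2 → sign −
step 1: pivot 3 → sign +
step 2: pivot 1 → sign +
step 3: row/col 3 already zero → sign 0
signature = (2, 1, 1)

Answer: (2, 1, 1)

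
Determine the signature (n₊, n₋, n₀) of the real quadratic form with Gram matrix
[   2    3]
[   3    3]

step 0: pivot 2 → sign +
step 1: pivot -3/2 → sign −
signature = (1, 1, 0)

Answer: (1, 1, 0)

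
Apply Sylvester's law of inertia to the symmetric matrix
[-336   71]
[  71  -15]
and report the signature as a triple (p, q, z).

step 0: pivot -336 → sign −
step 1: pivot 1/336 → sign +
signature = (1, 1, 0)

Answer: (1, 1, 0)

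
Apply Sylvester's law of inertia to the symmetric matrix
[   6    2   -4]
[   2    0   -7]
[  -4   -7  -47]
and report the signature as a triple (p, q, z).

Answer: (1, 2, 0)

Derivation:
step 0: pivot 6 → sign +
step 1: pivot -2/3 → sign −
step 2: pivot -3/2 → sign −
signature = (1, 2, 0)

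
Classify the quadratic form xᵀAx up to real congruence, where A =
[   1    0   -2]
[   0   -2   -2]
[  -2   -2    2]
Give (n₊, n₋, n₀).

step 0: pivot 1 → sign +
step 1: pivot -2 → sign −
step 2: row/col 2 already zero → sign 0
signature = (1, 1, 1)

Answer: (1, 1, 1)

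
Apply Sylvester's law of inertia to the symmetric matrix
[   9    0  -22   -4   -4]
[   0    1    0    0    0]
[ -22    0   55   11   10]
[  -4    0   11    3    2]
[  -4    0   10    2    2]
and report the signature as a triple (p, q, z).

Answer: (4, 0, 1)

Derivation:
step 0: pivot 9 → sign +
step 1: pivot 1 → sign +
step 2: pivot 11/9 → sign +
step 3: pivot 2/11 → sign +
step 4: row/col 4 already zero → sign 0
signature = (4, 0, 1)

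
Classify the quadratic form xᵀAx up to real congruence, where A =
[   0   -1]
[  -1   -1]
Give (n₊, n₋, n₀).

step 0: pivot -1 → sign −
step 1: pivot 1 → sign +
signature = (1, 1, 0)

Answer: (1, 1, 0)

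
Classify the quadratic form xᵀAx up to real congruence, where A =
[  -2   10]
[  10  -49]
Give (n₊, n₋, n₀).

step 0: pivot -2 → sign −
step 1: pivot 1 → sign +
signature = (1, 1, 0)

Answer: (1, 1, 0)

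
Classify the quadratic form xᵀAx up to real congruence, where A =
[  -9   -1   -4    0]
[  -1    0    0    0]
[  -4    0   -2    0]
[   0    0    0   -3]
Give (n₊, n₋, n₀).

Answer: (1, 3, 0)

Derivation:
step 0: pivot -9 → sign −
step 1: pivot 1/9 → sign +
step 2: pivot -2 → sign −
step 3: pivot -3 → sign −
signature = (1, 3, 0)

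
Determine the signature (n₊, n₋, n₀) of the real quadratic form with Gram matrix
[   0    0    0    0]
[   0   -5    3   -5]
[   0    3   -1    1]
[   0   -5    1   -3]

step 0: pivot -5 → sign −
step 1: pivot 4/5 → sign +
step 2: pivot -3 → sign −
step 3: row/col 3 already zero → sign 0
signature = (1, 2, 1)

Answer: (1, 2, 1)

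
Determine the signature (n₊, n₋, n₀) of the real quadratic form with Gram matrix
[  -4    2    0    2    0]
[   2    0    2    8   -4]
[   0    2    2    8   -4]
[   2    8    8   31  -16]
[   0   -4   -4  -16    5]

step 0: pivot -4 → sign −
step 1: pivot 1 → sign +
step 2: pivot -2 → sign −
step 3: pivot 1 → sign +
step 4: pivot -3 → sign −
signature = (2, 3, 0)

Answer: (2, 3, 0)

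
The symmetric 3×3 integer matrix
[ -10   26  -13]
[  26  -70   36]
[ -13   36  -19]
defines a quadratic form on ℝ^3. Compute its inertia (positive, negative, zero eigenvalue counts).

Answer: (0, 3, 0)

Derivation:
step 0: pivot -10 → sign −
step 1: pivot -12/5 → sign −
step 2: pivot -1/12 → sign −
signature = (0, 3, 0)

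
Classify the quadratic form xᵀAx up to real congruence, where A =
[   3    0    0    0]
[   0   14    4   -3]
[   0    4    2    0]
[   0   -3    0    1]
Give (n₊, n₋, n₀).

Answer: (3, 1, 0)

Derivation:
step 0: pivot 3 → sign +
step 1: pivot 14 → sign +
step 2: pivot 6/7 → sign +
step 3: pivot -1/2 → sign −
signature = (3, 1, 0)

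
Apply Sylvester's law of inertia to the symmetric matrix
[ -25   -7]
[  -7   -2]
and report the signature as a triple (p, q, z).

Answer: (0, 2, 0)

Derivation:
step 0: pivot -25 → sign −
step 1: pivot -1/25 → sign −
signature = (0, 2, 0)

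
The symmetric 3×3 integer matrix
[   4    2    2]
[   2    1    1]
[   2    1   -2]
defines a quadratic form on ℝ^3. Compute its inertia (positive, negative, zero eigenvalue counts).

Answer: (1, 1, 1)

Derivation:
step 0: pivot 4 → sign +
step 1: pivot -3 → sign −
step 2: row/col 2 already zero → sign 0
signature = (1, 1, 1)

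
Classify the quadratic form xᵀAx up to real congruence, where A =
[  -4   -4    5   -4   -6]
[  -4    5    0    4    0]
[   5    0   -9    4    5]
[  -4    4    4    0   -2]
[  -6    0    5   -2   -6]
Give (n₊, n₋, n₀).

Answer: (1, 4, 0)

Derivation:
step 0: pivot -4 → sign −
step 1: pivot 9 → sign +
step 2: pivot -199/36 → sign −
step 3: pivot -192/199 → sign −
step 4: pivot -3/16 → sign −
signature = (1, 4, 0)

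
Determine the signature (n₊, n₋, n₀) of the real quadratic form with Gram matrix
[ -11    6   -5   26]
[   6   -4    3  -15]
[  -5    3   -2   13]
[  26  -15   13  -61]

step 0: pivot -11 → sign −
step 1: pivot -8/11 → sign −
step 2: pivot 3/8 → sign +
step 3: pivot -2/3 → sign −
signature = (1, 3, 0)

Answer: (1, 3, 0)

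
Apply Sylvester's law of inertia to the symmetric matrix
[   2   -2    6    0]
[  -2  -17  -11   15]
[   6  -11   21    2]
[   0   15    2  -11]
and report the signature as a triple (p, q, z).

Answer: (2, 2, 0)

Derivation:
step 0: pivot 2 → sign +
step 1: pivot -19 → sign −
step 2: pivot 82/19 → sign +
step 3: pivot -3/82 → sign −
signature = (2, 2, 0)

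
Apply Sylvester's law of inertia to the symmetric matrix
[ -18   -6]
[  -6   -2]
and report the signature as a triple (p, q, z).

Answer: (0, 1, 1)

Derivation:
step 0: pivot -18 → sign −
step 1: row/col 1 already zero → sign 0
signature = (0, 1, 1)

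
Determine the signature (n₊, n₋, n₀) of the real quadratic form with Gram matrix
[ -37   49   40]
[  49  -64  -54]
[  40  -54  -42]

Answer: (2, 1, 0)

Derivation:
step 0: pivot -37 → sign −
step 1: pivot 33/37 → sign +
step 2: pivot 2/33 → sign +
signature = (2, 1, 0)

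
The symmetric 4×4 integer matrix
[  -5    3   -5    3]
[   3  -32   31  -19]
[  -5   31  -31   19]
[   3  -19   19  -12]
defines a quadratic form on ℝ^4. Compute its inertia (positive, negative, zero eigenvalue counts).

Answer: (0, 4, 0)

Derivation:
step 0: pivot -5 → sign −
step 1: pivot -151/5 → sign −
step 2: pivot -6/151 → sign −
step 3: pivot -1/3 → sign −
signature = (0, 4, 0)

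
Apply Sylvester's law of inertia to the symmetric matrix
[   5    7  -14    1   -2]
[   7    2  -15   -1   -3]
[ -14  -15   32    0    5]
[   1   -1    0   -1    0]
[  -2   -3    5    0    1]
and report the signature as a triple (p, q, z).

Answer: (2, 3, 0)

Derivation:
step 0: pivot 5 → sign +
step 1: pivot -39/5 → sign −
step 2: pivot -175/39 → sign −
step 3: pivot -6/175 → sign −
step 4: pivot 2 → sign +
signature = (2, 3, 0)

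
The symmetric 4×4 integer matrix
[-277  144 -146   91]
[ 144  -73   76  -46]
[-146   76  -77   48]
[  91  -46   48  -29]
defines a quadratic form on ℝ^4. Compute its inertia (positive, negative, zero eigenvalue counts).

step 0: pivot -277 → sign −
step 1: pivot 515/277 → sign +
step 2: pivot -27/515 → sign −
step 3: row/col 3 already zero → sign 0
signature = (1, 2, 1)

Answer: (1, 2, 1)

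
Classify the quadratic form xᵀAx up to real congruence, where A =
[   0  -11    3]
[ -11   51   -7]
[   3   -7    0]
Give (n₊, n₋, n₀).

step 0: pivot 51 → sign +
step 1: pivot -121/51 → sign −
step 2: pivot -3/121 → sign −
signature = (1, 2, 0)

Answer: (1, 2, 0)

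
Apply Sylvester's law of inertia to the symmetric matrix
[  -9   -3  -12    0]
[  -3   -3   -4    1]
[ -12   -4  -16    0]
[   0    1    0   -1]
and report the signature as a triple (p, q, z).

Answer: (0, 3, 1)

Derivation:
step 0: pivot -9 → sign −
step 1: pivot -2 → sign −
step 2: pivot -1/2 → sign −
step 3: row/col 3 already zero → sign 0
signature = (0, 3, 1)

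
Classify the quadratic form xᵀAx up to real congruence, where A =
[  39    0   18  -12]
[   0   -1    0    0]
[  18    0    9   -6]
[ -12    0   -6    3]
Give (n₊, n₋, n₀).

step 0: pivot 39 → sign +
step 1: pivot -1 → sign −
step 2: pivot 9/13 → sign +
step 3: pivot -1 → sign −
signature = (2, 2, 0)

Answer: (2, 2, 0)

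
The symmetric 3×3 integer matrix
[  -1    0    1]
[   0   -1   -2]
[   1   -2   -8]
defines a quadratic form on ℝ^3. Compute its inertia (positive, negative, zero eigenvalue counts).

step 0: pivot -1 → sign −
step 1: pivot -1 → sign −
step 2: pivot -3 → sign −
signature = (0, 3, 0)

Answer: (0, 3, 0)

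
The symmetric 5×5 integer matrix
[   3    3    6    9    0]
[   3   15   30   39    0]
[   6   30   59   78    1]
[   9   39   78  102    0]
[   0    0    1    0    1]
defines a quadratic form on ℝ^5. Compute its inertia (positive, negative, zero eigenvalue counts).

Answer: (3, 1, 1)

Derivation:
step 0: pivot 3 → sign +
step 1: pivot 12 → sign +
step 2: pivot -1 → sign −
step 3: pivot 2 → sign +
step 4: row/col 4 already zero → sign 0
signature = (3, 1, 1)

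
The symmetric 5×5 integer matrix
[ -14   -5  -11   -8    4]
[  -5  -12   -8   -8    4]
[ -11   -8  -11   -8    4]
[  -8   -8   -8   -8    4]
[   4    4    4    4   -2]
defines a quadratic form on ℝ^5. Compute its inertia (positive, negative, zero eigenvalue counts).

step 0: pivot -14 → sign −
step 1: pivot -143/14 → sign −
step 2: pivot -105/143 → sign −
step 3: pivot -24/35 → sign −
step 4: row/col 4 already zero → sign 0
signature = (0, 4, 1)

Answer: (0, 4, 1)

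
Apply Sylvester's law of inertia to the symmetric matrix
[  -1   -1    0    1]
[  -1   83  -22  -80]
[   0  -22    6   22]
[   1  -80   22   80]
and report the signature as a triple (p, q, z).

Answer: (3, 1, 0)

Derivation:
step 0: pivot -1 → sign −
step 1: pivot 84 → sign +
step 2: pivot 5/21 → sign +
step 3: pivot 3/10 → sign +
signature = (3, 1, 0)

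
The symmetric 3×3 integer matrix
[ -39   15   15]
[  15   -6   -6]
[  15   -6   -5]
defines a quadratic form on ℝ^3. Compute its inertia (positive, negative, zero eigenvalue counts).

Answer: (1, 2, 0)

Derivation:
step 0: pivot -39 → sign −
step 1: pivot -3/13 → sign −
step 2: pivot 1 → sign +
signature = (1, 2, 0)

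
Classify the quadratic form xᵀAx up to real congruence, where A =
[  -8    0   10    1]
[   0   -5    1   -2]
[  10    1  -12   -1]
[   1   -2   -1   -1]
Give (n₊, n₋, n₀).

Answer: (1, 3, 0)

Derivation:
step 0: pivot -8 → sign −
step 1: pivot -5 → sign −
step 2: pivot 7/10 → sign +
step 3: pivot -3/28 → sign −
signature = (1, 3, 0)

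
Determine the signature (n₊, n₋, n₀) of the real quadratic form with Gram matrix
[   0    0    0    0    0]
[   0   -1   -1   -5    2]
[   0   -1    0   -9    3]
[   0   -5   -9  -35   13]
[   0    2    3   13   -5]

step 0: pivot -1 → sign −
step 1: pivot 1 → sign +
step 2: pivot -26 → sign −
step 3: pivot -3/26 → sign −
step 4: row/col 4 already zero → sign 0
signature = (1, 3, 1)

Answer: (1, 3, 1)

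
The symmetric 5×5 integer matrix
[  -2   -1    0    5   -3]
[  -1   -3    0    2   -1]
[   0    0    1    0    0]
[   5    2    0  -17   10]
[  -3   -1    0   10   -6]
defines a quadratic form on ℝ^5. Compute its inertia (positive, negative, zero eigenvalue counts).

step 0: pivot -2 → sign −
step 1: pivot -5/2 → sign −
step 2: pivot 1 → sign +
step 3: pivot -22/5 → sign −
step 4: pivot -1/11 → sign −
signature = (1, 4, 0)

Answer: (1, 4, 0)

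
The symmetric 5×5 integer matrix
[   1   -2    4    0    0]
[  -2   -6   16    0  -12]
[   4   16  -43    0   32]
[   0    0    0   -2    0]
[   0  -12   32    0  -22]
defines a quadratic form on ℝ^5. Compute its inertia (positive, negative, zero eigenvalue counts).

Answer: (1, 4, 0)

Derivation:
step 0: pivot 1 → sign +
step 1: pivot -10 → sign −
step 2: pivot -7/5 → sign −
step 3: pivot -2 → sign −
step 4: pivot -2/7 → sign −
signature = (1, 4, 0)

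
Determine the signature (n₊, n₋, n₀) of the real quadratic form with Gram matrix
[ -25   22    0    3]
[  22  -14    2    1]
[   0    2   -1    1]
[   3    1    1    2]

Answer: (1, 3, 0)

Derivation:
step 0: pivot -25 → sign −
step 1: pivot 134/25 → sign +
step 2: pivot -117/67 → sign −
step 3: pivot -1/26 → sign −
signature = (1, 3, 0)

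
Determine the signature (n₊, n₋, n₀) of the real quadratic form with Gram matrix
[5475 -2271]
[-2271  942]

step 0: pivot 5475 → sign +
step 1: pivot 3/1825 → sign +
signature = (2, 0, 0)

Answer: (2, 0, 0)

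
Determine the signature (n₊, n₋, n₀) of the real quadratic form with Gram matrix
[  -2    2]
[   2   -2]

Answer: (0, 1, 1)

Derivation:
step 0: pivot -2 → sign −
step 1: row/col 1 already zero → sign 0
signature = (0, 1, 1)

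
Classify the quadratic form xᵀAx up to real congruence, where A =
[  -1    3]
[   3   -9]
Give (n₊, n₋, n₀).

step 0: pivot -1 → sign −
step 1: row/col 1 already zero → sign 0
signature = (0, 1, 1)

Answer: (0, 1, 1)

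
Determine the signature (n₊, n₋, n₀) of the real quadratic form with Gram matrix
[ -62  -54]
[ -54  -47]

Answer: (1, 1, 0)

Derivation:
step 0: pivot -62 → sign −
step 1: pivot 1/31 → sign +
signature = (1, 1, 0)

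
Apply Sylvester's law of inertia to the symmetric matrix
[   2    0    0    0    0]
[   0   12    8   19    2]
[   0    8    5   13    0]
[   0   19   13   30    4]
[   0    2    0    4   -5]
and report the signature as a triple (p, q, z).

step 0: pivot 2 → sign +
step 1: pivot 12 → sign +
step 2: pivot -1/3 → sign −
step 3: pivot 1/4 → sign +
step 4: pivot -1 → sign −
signature = (3, 2, 0)

Answer: (3, 2, 0)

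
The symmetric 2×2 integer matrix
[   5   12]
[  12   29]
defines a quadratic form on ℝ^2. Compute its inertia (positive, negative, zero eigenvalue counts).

Answer: (2, 0, 0)

Derivation:
step 0: pivot 5 → sign +
step 1: pivot 1/5 → sign +
signature = (2, 0, 0)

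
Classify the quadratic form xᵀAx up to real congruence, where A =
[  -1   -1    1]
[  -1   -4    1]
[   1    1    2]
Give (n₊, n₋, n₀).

Answer: (1, 2, 0)

Derivation:
step 0: pivot -1 → sign −
step 1: pivot -3 → sign −
step 2: pivot 3 → sign +
signature = (1, 2, 0)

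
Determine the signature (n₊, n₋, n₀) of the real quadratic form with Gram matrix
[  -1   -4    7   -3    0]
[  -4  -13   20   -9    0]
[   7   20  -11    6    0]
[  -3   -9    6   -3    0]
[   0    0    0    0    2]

step 0: pivot -1 → sign −
step 1: pivot 3 → sign +
step 2: pivot 50/3 → sign +
step 3: pivot 3/50 → sign +
step 4: pivot 2 → sign +
signature = (4, 1, 0)

Answer: (4, 1, 0)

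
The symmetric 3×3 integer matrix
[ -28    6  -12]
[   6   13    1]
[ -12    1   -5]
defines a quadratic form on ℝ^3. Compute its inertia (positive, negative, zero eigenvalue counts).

step 0: pivot -28 → sign −
step 1: pivot 100/7 → sign +
step 2: pivot -3/100 → sign −
signature = (1, 2, 0)

Answer: (1, 2, 0)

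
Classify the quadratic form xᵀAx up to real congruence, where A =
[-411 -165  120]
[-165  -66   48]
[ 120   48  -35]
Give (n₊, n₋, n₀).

Answer: (1, 2, 0)

Derivation:
step 0: pivot -411 → sign −
step 1: pivot 33/137 → sign +
step 2: pivot -1/11 → sign −
signature = (1, 2, 0)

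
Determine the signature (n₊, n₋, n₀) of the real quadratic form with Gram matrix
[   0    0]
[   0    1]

step 0: pivot 1 → sign +
step 1: row/col 1 already zero → sign 0
signature = (1, 0, 1)

Answer: (1, 0, 1)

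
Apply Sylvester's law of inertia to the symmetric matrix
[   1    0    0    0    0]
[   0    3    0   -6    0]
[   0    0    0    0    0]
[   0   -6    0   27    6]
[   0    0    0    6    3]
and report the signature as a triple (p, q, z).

step 0: pivot 1 → sign +
step 1: pivot 3 → sign +
step 2: pivot 15 → sign +
step 3: pivot 3/5 → sign +
step 4: row/col 4 already zero → sign 0
signature = (4, 0, 1)

Answer: (4, 0, 1)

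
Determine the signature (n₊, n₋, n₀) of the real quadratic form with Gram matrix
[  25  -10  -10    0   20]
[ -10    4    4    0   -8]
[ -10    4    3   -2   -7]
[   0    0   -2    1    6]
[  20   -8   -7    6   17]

step 0: pivot 25 → sign +
step 1: pivot -1 → sign −
step 2: pivot 5 → sign +
step 3: pivot -6/5 → sign −
step 4: row/col 4 already zero → sign 0
signature = (2, 2, 1)

Answer: (2, 2, 1)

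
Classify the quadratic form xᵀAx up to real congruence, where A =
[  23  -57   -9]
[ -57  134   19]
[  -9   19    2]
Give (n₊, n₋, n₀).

Answer: (1, 2, 0)

Derivation:
step 0: pivot 23 → sign +
step 1: pivot -167/23 → sign −
step 2: pivot -3/167 → sign −
signature = (1, 2, 0)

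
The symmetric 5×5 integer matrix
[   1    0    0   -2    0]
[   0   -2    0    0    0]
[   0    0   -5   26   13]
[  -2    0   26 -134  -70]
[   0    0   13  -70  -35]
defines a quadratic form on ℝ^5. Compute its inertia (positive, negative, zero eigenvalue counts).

Answer: (2, 3, 0)

Derivation:
step 0: pivot 1 → sign +
step 1: pivot -2 → sign −
step 2: pivot -5 → sign −
step 3: pivot -14/5 → sign −
step 4: pivot 6/7 → sign +
signature = (2, 3, 0)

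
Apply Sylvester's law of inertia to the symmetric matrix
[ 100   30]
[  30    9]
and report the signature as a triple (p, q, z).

step 0: pivot 100 → sign +
step 1: row/col 1 already zero → sign 0
signature = (1, 0, 1)

Answer: (1, 0, 1)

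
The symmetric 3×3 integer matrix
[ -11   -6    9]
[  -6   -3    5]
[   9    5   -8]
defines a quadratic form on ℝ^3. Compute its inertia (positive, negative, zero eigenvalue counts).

Answer: (1, 2, 0)

Derivation:
step 0: pivot -11 → sign −
step 1: pivot 3/11 → sign +
step 2: pivot -2/3 → sign −
signature = (1, 2, 0)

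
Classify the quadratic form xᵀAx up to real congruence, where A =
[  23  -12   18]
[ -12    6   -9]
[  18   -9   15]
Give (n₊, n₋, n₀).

Answer: (2, 1, 0)

Derivation:
step 0: pivot 23 → sign +
step 1: pivot -6/23 → sign −
step 2: pivot 3/2 → sign +
signature = (2, 1, 0)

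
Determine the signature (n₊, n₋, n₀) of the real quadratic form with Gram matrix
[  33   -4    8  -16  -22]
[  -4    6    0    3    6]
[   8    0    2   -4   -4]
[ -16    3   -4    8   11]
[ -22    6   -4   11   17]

step 0: pivot 33 → sign +
step 1: pivot 182/33 → sign +
step 2: pivot -10/91 → sign −
step 3: pivot 9/10 → sign +
step 4: pivot -1 → sign −
signature = (3, 2, 0)

Answer: (3, 2, 0)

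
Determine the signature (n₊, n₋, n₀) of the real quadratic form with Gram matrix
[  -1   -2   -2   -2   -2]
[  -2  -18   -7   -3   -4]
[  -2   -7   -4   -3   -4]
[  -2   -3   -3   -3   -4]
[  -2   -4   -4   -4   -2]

step 0: pivot -1 → sign −
step 1: pivot -14 → sign −
step 2: pivot 9/14 → sign +
step 3: pivot 1/9 → sign +
step 4: pivot 2 → sign +
signature = (3, 2, 0)

Answer: (3, 2, 0)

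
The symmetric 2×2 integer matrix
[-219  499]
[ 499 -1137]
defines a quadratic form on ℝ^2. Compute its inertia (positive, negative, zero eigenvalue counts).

Answer: (0, 2, 0)

Derivation:
step 0: pivot -219 → sign −
step 1: pivot -2/219 → sign −
signature = (0, 2, 0)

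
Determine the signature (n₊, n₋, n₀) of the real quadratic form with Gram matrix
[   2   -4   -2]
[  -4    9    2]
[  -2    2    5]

step 0: pivot 2 → sign +
step 1: pivot 1 → sign +
step 2: pivot -1 → sign −
signature = (2, 1, 0)

Answer: (2, 1, 0)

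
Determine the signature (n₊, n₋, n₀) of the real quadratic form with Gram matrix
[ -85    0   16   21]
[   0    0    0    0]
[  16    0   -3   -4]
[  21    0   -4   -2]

Answer: (2, 1, 1)

Derivation:
step 0: pivot -85 → sign −
step 1: pivot 1/85 → sign +
step 2: pivot 3 → sign +
step 3: row/col 3 already zero → sign 0
signature = (2, 1, 1)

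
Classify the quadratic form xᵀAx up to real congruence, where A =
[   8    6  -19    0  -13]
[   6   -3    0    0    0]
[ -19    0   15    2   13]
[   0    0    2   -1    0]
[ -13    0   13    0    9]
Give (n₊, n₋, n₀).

step 0: pivot 8 → sign +
step 1: pivot -15/2 → sign −
step 2: pivot -61/20 → sign −
step 3: pivot 19/61 → sign +
step 4: pivot 2/19 → sign +
signature = (3, 2, 0)

Answer: (3, 2, 0)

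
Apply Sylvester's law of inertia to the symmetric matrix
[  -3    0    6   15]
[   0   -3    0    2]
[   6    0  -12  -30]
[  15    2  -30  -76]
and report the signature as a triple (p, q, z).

step 0: pivot -3 → sign −
step 1: pivot -3 → sign −
step 2: pivot 1/3 → sign +
step 3: row/col 3 already zero → sign 0
signature = (1, 2, 1)

Answer: (1, 2, 1)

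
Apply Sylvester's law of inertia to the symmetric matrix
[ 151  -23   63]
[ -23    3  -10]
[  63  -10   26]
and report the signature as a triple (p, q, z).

step 0: pivot 151 → sign +
step 1: pivot -76/151 → sign −
step 2: pivot 3/76 → sign +
signature = (2, 1, 0)

Answer: (2, 1, 0)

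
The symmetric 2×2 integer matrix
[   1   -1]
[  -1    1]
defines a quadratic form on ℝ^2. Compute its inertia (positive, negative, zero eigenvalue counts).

Answer: (1, 0, 1)

Derivation:
step 0: pivot 1 → sign +
step 1: row/col 1 already zero → sign 0
signature = (1, 0, 1)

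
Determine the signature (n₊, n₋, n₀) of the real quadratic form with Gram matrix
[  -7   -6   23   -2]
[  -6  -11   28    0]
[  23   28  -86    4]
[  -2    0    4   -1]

step 0: pivot -7 → sign −
step 1: pivot -41/7 → sign −
step 2: pivot 53/41 → sign +
step 3: pivot 3/53 → sign +
signature = (2, 2, 0)

Answer: (2, 2, 0)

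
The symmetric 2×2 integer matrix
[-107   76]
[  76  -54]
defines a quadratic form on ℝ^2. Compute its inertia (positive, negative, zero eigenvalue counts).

Answer: (0, 2, 0)

Derivation:
step 0: pivot -107 → sign −
step 1: pivot -2/107 → sign −
signature = (0, 2, 0)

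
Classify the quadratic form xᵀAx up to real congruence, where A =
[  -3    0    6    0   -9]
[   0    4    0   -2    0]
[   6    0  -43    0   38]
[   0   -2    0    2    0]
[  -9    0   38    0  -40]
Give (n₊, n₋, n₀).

Answer: (2, 3, 0)

Derivation:
step 0: pivot -3 → sign −
step 1: pivot 4 → sign +
step 2: pivot -31 → sign −
step 3: pivot 1 → sign +
step 4: pivot -3/31 → sign −
signature = (2, 3, 0)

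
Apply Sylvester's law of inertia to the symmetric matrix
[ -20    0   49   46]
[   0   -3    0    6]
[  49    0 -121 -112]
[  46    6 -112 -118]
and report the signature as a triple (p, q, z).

step 0: pivot -20 → sign −
step 1: pivot -3 → sign −
step 2: pivot -19/20 → sign −
step 3: pivot 6/19 → sign +
signature = (1, 3, 0)

Answer: (1, 3, 0)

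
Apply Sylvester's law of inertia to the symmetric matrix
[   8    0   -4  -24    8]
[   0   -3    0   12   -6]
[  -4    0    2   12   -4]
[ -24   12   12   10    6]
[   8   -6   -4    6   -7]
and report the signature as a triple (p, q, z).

Answer: (1, 3, 1)

Derivation:
step 0: pivot 8 → sign +
step 1: pivot -3 → sign −
step 2: pivot -14 → sign −
step 3: pivot -3/7 → sign −
step 4: row/col 4 already zero → sign 0
signature = (1, 3, 1)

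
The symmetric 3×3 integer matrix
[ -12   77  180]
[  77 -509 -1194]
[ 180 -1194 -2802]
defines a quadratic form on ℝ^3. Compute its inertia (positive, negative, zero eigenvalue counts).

Answer: (0, 3, 0)

Derivation:
step 0: pivot -12 → sign −
step 1: pivot -179/12 → sign −
step 2: pivot -6/179 → sign −
signature = (0, 3, 0)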